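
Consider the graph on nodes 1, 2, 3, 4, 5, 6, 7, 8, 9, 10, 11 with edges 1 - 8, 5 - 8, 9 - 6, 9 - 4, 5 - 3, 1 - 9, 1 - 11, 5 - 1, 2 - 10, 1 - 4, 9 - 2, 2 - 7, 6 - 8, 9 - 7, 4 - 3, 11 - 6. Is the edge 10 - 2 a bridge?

Yes

Removing 10 - 2 leaves no path between 10 and 2: the component count goes from 1 to 2. So it is a bridge.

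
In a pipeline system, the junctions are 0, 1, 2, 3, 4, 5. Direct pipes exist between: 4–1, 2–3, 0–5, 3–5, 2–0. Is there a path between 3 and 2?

From 3 we can reach 0, 2, 3, 5, which includes 2.

Yes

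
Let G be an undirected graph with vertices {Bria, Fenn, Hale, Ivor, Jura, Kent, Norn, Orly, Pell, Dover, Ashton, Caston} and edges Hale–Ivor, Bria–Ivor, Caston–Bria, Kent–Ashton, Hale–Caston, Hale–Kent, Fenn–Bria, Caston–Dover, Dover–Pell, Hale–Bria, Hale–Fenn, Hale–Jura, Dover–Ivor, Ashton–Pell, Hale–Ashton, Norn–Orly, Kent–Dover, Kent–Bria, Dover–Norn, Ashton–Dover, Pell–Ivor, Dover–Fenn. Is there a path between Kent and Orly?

Yes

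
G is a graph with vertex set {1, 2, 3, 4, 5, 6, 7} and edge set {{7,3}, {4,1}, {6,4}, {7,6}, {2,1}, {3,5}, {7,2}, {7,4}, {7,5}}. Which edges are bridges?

none

The edges on the cycle 7-3-5-7 are not bridges since each lies on that cycle.
Every edge lies on some cycle, so there are no bridges.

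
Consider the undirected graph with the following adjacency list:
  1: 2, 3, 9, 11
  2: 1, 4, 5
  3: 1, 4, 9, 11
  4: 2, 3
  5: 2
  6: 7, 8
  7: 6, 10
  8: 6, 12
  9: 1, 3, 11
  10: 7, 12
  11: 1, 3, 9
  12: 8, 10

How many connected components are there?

2

Starting from 6 we can reach 6, 7, 8, 10, 12. That is one component of size 5.
Starting from 1 we can reach 1, 2, 3, 4, 5, 9, 11. That is one component of size 7.
Total: 2 components.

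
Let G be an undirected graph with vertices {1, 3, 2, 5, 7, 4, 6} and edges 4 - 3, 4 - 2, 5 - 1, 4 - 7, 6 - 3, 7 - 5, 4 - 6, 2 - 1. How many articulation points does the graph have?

Removing 4 increases the component count from 1 to 2, so 4 is a cut vertex.
By contrast removing 6 leaves 1 component; it is not a cut vertex. No other vertex is a cut vertex either.

1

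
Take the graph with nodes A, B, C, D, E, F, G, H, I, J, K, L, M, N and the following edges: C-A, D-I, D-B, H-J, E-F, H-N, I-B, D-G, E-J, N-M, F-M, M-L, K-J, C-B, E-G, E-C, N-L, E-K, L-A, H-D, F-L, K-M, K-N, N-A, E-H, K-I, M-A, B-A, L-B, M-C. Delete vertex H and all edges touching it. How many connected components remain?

1

With H gone, the remaining components are: {A, B, C, D, E, F, G, I, J, K, L, M, N}.
That is 1 component.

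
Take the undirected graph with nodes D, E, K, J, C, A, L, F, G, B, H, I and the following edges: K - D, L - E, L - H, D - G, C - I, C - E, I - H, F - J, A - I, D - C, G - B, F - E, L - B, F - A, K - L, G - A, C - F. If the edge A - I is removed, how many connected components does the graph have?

A and I are still connected via A-F-C-I, so the component count stays at 1.

1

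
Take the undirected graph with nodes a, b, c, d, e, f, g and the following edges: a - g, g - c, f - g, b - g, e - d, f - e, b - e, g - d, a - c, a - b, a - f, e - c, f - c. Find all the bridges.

The edges on the cycle a-b-e-c-f-a are not bridges since each lies on that cycle.
Every edge lies on some cycle, so there are no bridges.

none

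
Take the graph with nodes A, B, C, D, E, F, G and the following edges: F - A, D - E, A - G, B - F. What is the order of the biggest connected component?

4

C is isolated — a component by itself.
Starting from D we can reach D, E. That is one component of size 2.
Starting from A we can reach A, B, F, G. That is one component of size 4.
The largest has 4 vertices.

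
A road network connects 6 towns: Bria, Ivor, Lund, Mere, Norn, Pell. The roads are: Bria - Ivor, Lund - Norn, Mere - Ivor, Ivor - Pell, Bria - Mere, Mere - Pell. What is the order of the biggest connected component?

4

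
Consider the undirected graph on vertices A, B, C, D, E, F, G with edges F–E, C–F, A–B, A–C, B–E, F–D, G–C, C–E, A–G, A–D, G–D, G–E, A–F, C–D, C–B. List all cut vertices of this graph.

none

Removing B, for instance, still leaves 1 component. No single vertex removal increases the component count — the graph has no articulation points.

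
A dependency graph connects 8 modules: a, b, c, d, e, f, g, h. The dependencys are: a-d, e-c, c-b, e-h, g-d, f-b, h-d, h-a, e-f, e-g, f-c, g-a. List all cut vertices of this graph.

e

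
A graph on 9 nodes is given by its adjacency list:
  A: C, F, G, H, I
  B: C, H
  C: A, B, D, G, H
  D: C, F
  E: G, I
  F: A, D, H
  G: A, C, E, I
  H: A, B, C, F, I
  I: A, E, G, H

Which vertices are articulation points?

none

Removing I, for instance, still leaves 1 component. No single vertex removal increases the component count — the graph has no articulation points.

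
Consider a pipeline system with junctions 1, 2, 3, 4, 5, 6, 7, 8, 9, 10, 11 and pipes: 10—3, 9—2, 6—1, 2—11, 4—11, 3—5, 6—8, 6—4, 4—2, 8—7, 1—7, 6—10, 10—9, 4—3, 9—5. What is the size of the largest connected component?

11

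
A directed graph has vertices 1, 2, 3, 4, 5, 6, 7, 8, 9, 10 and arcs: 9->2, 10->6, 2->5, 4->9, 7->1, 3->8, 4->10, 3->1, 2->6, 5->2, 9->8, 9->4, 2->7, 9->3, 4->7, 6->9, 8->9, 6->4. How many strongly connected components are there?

{2, 3, 4, 5, 6, 8, 9, 10} are all mutually reachable — one SCC of size 8.
{7} is an SCC by itself.
{1} is an SCC by itself.
That gives 3 strongly connected components.

3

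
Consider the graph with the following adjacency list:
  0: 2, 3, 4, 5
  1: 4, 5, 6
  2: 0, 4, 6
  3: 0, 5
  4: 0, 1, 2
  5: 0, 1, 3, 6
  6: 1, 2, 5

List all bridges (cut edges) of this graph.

none

The edges on the cycle 1-4-0-3-5-1 are not bridges since each lies on that cycle.
Every edge lies on some cycle, so there are no bridges.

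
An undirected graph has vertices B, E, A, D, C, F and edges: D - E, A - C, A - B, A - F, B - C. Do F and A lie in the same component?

From F we can reach A, B, C, F, which includes A.

Yes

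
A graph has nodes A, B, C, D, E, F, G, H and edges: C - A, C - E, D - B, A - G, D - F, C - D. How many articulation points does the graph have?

3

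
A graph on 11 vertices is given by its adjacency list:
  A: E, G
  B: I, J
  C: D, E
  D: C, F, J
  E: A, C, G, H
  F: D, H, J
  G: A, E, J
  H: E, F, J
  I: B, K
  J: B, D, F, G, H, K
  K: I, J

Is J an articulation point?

Yes

Deleting J raises the number of components from 1 to 2, so J is a cut vertex.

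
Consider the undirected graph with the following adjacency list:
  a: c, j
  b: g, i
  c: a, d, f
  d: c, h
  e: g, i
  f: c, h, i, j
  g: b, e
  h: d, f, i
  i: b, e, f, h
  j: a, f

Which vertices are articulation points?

i

Removing i increases the component count from 1 to 2, so i is a cut vertex.
By contrast removing d leaves 1 component; it is not a cut vertex. No other vertex is a cut vertex either.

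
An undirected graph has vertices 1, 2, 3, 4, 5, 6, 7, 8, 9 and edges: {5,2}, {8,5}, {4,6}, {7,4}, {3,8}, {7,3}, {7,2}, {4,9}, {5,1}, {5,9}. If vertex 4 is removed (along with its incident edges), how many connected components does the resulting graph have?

With 4 gone, the remaining components are: {6}; {1, 2, 3, 5, 7, 8, 9}.
That is 2 components.

2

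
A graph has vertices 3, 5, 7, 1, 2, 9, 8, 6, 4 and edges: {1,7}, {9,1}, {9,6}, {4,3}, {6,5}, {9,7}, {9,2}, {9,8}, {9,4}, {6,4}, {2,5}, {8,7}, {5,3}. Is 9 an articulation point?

Deleting 9 raises the number of components from 1 to 2, so 9 is a cut vertex.

Yes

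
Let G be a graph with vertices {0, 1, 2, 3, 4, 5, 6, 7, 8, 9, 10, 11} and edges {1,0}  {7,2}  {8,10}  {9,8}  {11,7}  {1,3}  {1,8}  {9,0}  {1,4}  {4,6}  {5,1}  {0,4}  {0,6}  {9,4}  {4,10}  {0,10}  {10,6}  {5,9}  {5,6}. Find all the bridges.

1-3, 11-7, 2-7

The edges on the cycle 0-4-10-6-0 are not bridges since each lies on that cycle.
But removing 3—1 disconnects 3 from 1; removing 11—7 disconnects 11 from 7; removing 7—2 disconnects 7 from 2 — these are bridges.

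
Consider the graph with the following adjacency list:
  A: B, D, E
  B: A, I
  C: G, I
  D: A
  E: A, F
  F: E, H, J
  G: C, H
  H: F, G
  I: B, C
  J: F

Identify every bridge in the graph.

A-D, F-J

The edges on the cycle C-G-H-F-E-A-B-I-C are not bridges since each lies on that cycle.
But removing D-A disconnects D from A; removing J-F disconnects J from F — these are bridges.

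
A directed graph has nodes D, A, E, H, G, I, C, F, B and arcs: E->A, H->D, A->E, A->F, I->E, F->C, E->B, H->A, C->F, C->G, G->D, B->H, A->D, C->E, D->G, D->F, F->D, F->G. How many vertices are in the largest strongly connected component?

8

{A, B, C, D, E, F, G, H} are all mutually reachable — one SCC of size 8.
{I} is an SCC by itself.
The largest has 8 vertices.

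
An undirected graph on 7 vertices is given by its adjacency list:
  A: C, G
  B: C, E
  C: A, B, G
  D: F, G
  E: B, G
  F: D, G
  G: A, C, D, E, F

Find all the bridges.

The edges on the cycle G-F-D-G are not bridges since each lies on that cycle.
Every edge lies on some cycle, so there are no bridges.

none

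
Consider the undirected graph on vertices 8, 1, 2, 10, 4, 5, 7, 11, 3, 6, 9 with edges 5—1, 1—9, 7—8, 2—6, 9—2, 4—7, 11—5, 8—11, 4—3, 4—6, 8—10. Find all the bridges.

10-8, 3-4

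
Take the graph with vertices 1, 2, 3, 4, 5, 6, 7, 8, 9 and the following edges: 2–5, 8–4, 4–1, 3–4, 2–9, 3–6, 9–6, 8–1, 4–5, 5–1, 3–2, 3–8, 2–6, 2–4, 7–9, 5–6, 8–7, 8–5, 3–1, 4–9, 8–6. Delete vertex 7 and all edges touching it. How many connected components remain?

1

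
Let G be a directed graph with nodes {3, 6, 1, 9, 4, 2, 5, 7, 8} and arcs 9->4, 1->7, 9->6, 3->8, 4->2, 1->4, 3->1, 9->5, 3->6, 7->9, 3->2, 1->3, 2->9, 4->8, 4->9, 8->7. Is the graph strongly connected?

No

There is no directed path from 8 to 3, so the graph is not strongly connected.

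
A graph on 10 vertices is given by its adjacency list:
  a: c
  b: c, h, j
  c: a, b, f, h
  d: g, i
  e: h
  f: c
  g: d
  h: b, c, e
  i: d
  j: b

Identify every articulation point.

Removing b increases the component count from 2 to 3, so b is a cut vertex.
Removing c increases the component count from 2 to 4, so c is a cut vertex.
Removing d increases the component count from 2 to 3, so d is a cut vertex.
Likewise h is a cut vertex.
By contrast removing i leaves 2 components; it is not a cut vertex. No other vertex is a cut vertex either.

b, c, d, h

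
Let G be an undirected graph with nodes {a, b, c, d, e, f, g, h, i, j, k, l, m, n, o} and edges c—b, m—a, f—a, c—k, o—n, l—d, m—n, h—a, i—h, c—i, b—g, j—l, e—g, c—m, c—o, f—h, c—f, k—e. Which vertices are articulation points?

Removing c increases the component count from 2 to 3, so c is a cut vertex.
Removing l increases the component count from 2 to 3, so l is a cut vertex.
By contrast removing n leaves 2 components; it is not a cut vertex. No other vertex is a cut vertex either.

c, l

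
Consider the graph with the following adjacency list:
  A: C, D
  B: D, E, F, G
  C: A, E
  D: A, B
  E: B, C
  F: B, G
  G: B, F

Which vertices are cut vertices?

B

Removing B increases the component count from 1 to 2, so B is a cut vertex.
By contrast removing D leaves 1 component; it is not a cut vertex. No other vertex is a cut vertex either.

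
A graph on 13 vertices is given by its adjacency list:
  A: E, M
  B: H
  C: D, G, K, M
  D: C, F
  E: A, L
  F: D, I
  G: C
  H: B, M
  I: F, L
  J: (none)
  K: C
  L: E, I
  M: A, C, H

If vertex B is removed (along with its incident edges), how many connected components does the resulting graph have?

2

With B gone, the remaining components are: {J}; {A, C, D, E, F, G, H, I, K, L, M}.
That is 2 components.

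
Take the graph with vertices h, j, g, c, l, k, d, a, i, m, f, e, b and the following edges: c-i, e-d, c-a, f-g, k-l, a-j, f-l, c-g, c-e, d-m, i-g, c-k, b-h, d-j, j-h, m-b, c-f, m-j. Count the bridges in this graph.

The edges on the cycle c-k-l-f-c are not bridges since each lies on that cycle.
Every edge lies on some cycle, so there are no bridges.

0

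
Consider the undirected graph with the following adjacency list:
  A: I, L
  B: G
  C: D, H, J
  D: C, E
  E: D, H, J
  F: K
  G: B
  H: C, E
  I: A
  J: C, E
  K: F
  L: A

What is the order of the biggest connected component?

Starting from B we can reach B, G. That is one component of size 2.
Starting from F we can reach F, K. That is one component of size 2.
Starting from A we can reach A, I, L. That is one component of size 3.
Starting from C we can reach C, D, E, H, J. That is one component of size 5.
The largest has 5 vertices.

5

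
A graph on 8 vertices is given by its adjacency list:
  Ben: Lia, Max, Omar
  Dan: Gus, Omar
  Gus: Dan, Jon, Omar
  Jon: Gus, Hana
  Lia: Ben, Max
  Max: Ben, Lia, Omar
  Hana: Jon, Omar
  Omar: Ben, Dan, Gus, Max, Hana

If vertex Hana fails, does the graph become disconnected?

Deleting Hana leaves 1 component (was 1) (its neighbors Jon, Omar remain connected to each other), so Hana is not a cut vertex.

No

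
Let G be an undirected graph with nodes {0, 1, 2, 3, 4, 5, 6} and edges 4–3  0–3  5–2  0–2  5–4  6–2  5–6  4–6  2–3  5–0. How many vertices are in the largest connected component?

1 is isolated — a component by itself.
Starting from 0 we can reach 0, 2, 3, 4, 5, 6. That is one component of size 6.
The largest has 6 vertices.

6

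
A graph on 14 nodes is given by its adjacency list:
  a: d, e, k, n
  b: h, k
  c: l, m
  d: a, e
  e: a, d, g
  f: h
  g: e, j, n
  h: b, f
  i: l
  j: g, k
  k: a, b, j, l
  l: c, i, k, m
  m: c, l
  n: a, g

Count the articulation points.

Removing b increases the component count from 1 to 2, so b is a cut vertex.
Removing h increases the component count from 1 to 2, so h is a cut vertex.
Removing k increases the component count from 1 to 3, so k is a cut vertex.
Likewise l is a cut vertex.
By contrast removing i leaves 1 component; it is not a cut vertex. No other vertex is a cut vertex either.

4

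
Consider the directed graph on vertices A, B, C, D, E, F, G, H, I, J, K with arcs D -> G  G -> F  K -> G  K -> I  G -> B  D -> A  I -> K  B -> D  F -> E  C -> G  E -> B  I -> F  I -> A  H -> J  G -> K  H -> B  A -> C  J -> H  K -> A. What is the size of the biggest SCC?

9

{A, B, C, D, E, F, G, I, K} are all mutually reachable — one SCC of size 9.
{H, J} are all mutually reachable — one SCC of size 2.
The largest has 9 vertices.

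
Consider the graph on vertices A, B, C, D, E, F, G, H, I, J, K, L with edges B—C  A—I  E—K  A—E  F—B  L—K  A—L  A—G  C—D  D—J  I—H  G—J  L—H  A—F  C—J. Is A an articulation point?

Deleting A raises the number of components from 1 to 2, so A is a cut vertex.

Yes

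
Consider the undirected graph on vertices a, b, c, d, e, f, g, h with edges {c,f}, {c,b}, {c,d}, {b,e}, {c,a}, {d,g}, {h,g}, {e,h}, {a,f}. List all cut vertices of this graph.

Removing c increases the component count from 1 to 2, so c is a cut vertex.
By contrast removing e leaves 1 component; it is not a cut vertex. No other vertex is a cut vertex either.

c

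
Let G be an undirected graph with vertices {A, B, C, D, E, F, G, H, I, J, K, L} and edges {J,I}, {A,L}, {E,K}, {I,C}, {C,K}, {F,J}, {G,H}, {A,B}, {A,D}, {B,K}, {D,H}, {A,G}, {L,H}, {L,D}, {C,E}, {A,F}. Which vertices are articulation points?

A

Removing A increases the component count from 1 to 2, so A is a cut vertex.
By contrast removing F leaves 1 component; it is not a cut vertex. No other vertex is a cut vertex either.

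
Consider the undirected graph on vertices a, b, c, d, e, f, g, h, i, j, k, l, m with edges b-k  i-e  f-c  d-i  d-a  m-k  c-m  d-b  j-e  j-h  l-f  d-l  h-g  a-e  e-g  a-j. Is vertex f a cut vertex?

No

Deleting f leaves 1 component (was 1) (its neighbors c, l remain connected to each other), so f is not a cut vertex.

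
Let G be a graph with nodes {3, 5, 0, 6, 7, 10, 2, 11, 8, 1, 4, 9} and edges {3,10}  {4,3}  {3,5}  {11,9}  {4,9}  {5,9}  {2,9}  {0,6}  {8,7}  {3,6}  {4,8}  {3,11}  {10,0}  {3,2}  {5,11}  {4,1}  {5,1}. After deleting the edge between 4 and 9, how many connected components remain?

1

4 and 9 are still connected via 4-3-5-9, so the component count stays at 1.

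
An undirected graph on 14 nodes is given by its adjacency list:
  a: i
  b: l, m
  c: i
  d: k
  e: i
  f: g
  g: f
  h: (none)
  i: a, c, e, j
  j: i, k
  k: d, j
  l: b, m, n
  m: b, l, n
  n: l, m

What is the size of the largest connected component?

7

h is isolated — a component by itself.
Starting from f we can reach f, g. That is one component of size 2.
Starting from b we can reach b, l, m, n. That is one component of size 4.
Starting from a we can reach a, c, d, e, i, j, k. That is one component of size 7.
The largest has 7 vertices.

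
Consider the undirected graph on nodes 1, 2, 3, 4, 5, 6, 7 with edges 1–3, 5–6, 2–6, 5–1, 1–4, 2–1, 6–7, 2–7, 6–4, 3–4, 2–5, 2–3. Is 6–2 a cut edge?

After removing 6–2, the path 6-5-2 still connects them, so the edge is not a bridge.

No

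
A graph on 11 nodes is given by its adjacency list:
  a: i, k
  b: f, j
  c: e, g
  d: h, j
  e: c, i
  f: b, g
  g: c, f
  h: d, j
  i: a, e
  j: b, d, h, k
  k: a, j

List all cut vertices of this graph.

j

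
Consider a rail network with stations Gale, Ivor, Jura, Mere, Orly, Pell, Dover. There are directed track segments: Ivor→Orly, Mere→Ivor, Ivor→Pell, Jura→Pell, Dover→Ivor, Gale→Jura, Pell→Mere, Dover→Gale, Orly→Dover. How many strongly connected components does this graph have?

1

{Gale, Ivor, Jura, Mere, Orly, Pell, Dover} are all mutually reachable — one SCC of size 7.
That gives 1 strongly connected component.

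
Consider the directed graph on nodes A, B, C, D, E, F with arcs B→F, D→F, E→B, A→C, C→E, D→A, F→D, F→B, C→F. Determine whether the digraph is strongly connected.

From B we can reach every vertex (A, B, C, D, E, F), and every vertex can reach B (A, B, C, D, E, F). So the whole graph is one strongly connected component.

Yes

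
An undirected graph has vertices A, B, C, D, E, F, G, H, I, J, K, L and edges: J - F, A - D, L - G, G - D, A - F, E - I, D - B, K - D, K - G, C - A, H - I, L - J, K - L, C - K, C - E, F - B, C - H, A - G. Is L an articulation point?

No

Deleting L leaves 1 component (was 1) (its neighbors G, J, K remain connected to each other), so L is not a cut vertex.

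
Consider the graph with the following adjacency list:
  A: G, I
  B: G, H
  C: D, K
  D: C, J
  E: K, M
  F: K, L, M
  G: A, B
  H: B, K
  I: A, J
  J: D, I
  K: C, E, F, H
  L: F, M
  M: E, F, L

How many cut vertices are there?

Removing K increases the component count from 1 to 2, so K is a cut vertex.
By contrast removing I leaves 1 component; it is not a cut vertex. No other vertex is a cut vertex either.

1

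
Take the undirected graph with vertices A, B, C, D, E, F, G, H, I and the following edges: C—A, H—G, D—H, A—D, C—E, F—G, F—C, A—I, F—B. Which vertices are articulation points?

A, C, F

Removing A increases the component count from 1 to 2, so A is a cut vertex.
Removing C increases the component count from 1 to 2, so C is a cut vertex.
Removing F increases the component count from 1 to 2, so F is a cut vertex.
By contrast removing I leaves 1 component; it is not a cut vertex. No other vertex is a cut vertex either.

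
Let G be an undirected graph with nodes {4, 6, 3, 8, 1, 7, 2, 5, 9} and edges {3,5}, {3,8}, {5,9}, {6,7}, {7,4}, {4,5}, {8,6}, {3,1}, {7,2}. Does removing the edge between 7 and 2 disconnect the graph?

Yes

Removing 7–2 leaves no path between 7 and 2: the component count goes from 1 to 2. So it is a bridge.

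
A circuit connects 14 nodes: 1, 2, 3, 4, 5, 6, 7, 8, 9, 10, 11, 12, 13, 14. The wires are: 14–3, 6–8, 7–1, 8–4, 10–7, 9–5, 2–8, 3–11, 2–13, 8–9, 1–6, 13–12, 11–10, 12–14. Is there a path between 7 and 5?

From 7 we can reach 1, 2, 3, 4, 5, 6, 7, 8, 9, 10, 11, 12, 13, 14, which includes 5.

Yes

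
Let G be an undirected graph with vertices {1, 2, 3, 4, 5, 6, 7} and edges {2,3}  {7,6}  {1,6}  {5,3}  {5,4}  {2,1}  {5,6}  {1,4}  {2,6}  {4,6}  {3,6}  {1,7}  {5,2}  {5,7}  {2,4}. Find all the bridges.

The edges on the cycle 1-4-6-7-1 are not bridges since each lies on that cycle.
Every edge lies on some cycle, so there are no bridges.

none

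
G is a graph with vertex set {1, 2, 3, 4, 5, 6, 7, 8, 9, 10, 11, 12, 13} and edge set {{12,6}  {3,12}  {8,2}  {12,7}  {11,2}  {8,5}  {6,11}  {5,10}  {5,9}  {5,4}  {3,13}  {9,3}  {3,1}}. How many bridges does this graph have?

5

The edges on the cycle 8-5-9-3-12-6-11-2-8 are not bridges since each lies on that cycle.
But removing 5—10 disconnects 5 from 10; removing 12—7 disconnects 12 from 7; removing 13—3 disconnects 13 from 3; removing 1—3 disconnects 1 from 3 — these are bridges.
In total 5 edges are bridges.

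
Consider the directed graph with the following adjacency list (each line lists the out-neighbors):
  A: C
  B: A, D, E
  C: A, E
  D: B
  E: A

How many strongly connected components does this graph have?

{A, C, E} are all mutually reachable — one SCC of size 3.
{B, D} are all mutually reachable — one SCC of size 2.
That gives 2 strongly connected components.

2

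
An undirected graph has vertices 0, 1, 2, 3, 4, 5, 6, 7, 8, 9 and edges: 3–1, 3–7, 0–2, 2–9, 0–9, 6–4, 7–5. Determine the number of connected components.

4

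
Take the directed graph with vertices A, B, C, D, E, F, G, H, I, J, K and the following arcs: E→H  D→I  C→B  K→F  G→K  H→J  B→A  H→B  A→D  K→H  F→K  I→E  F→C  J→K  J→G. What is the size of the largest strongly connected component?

11

{A, B, C, D, E, F, G, H, I, J, K} are all mutually reachable — one SCC of size 11.
The largest has 11 vertices.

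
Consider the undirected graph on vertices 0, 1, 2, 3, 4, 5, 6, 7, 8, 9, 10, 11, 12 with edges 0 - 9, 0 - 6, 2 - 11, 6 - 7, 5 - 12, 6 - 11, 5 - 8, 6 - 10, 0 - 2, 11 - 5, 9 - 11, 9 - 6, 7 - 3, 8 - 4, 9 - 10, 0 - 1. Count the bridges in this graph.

The edges on the cycle 0-9-6-0 are not bridges since each lies on that cycle.
But removing 5 - 12 disconnects 5 from 12; removing 7 - 6 disconnects 7 from 6; removing 11 - 5 disconnects 11 from 5; removing 0 - 1 disconnects 0 from 1 — these are bridges.
In total 7 edges are bridges.

7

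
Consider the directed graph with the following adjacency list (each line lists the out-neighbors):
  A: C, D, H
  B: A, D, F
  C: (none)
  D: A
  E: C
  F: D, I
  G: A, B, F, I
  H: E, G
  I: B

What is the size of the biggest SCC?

7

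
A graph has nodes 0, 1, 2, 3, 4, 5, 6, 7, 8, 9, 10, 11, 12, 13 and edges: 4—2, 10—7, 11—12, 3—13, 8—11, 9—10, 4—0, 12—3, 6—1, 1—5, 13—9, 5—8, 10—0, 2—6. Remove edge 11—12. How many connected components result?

11 and 12 are still connected via 11-8-5-1-6-2-4-0-10-9-13-3-12, so the component count stays at 1.

1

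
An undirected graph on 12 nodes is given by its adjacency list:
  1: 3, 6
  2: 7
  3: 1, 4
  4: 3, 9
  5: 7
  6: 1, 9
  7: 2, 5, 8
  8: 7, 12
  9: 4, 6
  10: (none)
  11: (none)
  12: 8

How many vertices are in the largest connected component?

11 is isolated — a component by itself.
10 is isolated — a component by itself.
Starting from 2 we can reach 2, 5, 7, 8, 12. That is one component of size 5.
Starting from 1 we can reach 1, 3, 4, 6, 9. That is one component of size 5.
The largest has 5 vertices.

5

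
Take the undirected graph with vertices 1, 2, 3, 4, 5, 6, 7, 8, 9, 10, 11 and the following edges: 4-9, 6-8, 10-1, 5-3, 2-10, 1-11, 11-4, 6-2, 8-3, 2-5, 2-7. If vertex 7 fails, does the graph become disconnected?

No

Deleting 7 leaves 1 component (was 1), so 7 is not a cut vertex.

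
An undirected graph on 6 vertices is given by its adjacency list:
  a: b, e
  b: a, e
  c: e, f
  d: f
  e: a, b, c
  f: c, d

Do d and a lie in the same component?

Yes

From d we can reach a, b, c, d, e, f, which includes a.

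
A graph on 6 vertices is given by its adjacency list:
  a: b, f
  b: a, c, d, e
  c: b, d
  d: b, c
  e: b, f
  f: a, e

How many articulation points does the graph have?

Removing b increases the component count from 1 to 2, so b is a cut vertex.
By contrast removing c leaves 1 component; it is not a cut vertex. No other vertex is a cut vertex either.

1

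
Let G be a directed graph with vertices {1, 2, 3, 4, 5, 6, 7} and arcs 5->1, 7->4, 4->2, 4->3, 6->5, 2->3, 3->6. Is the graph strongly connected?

No

There is no directed path from 4 to 7, so the graph is not strongly connected.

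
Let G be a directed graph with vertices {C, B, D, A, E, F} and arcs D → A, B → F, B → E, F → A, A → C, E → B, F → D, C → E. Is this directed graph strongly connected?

From C we can reach every vertex (A, B, C, D, E, F), and every vertex can reach C (A, B, C, D, E, F). So the whole graph is one strongly connected component.

Yes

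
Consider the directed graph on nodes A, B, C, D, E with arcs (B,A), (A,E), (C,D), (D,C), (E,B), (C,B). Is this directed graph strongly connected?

There is no directed path from A to C, so the graph is not strongly connected.

No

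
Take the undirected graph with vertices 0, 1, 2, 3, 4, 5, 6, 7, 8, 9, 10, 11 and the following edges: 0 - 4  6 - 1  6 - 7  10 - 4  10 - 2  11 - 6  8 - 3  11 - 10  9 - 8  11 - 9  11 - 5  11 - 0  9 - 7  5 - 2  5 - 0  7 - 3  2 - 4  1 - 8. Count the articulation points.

Removing 11 increases the component count from 1 to 2, so 11 is a cut vertex.
By contrast removing 8 leaves 1 component; it is not a cut vertex. No other vertex is a cut vertex either.

1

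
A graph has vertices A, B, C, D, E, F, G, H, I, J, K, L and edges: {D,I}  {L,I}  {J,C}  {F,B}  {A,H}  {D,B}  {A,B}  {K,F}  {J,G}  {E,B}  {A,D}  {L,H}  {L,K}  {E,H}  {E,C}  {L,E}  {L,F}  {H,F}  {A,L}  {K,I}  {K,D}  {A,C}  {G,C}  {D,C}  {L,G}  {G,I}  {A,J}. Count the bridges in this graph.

0

The edges on the cycle A-L-E-C-A are not bridges since each lies on that cycle.
Every edge lies on some cycle, so there are no bridges.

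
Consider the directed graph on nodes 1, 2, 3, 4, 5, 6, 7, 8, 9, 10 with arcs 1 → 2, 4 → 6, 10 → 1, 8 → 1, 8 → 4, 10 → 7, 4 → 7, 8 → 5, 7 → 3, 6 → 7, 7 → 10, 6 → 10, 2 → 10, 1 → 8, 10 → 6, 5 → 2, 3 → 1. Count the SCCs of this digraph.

2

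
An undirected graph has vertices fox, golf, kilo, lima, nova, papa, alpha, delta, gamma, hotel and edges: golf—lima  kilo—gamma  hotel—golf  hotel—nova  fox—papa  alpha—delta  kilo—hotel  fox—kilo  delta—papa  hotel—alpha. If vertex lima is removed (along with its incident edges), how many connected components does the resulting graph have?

With lima gone, the remaining components are: {fox, golf, kilo, nova, papa, alpha, delta, gamma, hotel}.
That is 1 component.

1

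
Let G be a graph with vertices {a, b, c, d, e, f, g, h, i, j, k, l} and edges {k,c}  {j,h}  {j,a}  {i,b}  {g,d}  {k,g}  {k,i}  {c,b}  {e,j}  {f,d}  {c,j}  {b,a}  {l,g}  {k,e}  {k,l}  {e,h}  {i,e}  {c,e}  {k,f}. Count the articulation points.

1

Removing k increases the component count from 1 to 2, so k is a cut vertex.
By contrast removing g leaves 1 component; it is not a cut vertex. No other vertex is a cut vertex either.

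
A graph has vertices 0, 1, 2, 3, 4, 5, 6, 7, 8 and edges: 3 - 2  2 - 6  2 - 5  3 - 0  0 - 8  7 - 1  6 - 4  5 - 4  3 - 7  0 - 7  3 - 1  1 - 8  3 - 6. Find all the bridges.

none

The edges on the cycle 3-2-5-4-6-3 are not bridges since each lies on that cycle.
Every edge lies on some cycle, so there are no bridges.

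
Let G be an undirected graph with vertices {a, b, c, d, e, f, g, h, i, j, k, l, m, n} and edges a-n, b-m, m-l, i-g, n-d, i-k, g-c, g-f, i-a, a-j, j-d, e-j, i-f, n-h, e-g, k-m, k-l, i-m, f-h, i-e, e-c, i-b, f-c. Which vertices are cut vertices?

i

Removing i increases the component count from 1 to 2, so i is a cut vertex.
By contrast removing m leaves 1 component; it is not a cut vertex. No other vertex is a cut vertex either.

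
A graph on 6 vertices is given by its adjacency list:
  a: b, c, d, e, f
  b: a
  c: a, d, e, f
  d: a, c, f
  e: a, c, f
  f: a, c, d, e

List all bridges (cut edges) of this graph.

a-b

The edges on the cycle a-d-c-a are not bridges since each lies on that cycle.
But removing b-a disconnects b from a — this is a bridge.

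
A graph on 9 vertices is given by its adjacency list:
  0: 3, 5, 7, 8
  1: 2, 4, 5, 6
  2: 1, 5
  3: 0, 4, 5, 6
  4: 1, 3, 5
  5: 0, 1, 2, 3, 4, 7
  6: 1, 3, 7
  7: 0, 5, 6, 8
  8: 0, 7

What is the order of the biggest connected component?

9

Starting from 0 we can reach 0, 1, 2, 3, 4, 5, 6, 7, 8. That is one component of size 9.
The largest has 9 vertices.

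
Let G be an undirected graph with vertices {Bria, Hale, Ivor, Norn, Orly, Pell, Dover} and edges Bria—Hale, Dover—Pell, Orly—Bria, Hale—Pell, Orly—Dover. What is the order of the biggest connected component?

Ivor is isolated — a component by itself.
Norn is isolated — a component by itself.
Starting from Bria we can reach Bria, Hale, Orly, Pell, Dover. That is one component of size 5.
The largest has 5 vertices.

5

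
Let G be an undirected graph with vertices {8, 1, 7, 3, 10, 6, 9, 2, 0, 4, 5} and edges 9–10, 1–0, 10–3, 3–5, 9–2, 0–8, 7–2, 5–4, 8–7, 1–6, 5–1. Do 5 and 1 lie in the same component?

Yes

From 5 we can reach 0, 1, 2, 3, 4, 5, 6, 7, 8, 9, 10, which includes 1.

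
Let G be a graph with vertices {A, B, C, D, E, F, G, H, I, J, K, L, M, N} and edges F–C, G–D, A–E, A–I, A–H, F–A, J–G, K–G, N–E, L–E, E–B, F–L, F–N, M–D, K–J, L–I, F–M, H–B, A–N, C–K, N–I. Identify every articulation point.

F

Removing F increases the component count from 1 to 2, so F is a cut vertex.
By contrast removing B leaves 1 component; it is not a cut vertex. No other vertex is a cut vertex either.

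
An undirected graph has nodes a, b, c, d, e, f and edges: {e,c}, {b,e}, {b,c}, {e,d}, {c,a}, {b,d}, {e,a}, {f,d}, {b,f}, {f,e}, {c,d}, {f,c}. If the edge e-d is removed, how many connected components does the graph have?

1

e and d are still connected via e-b-d, so the component count stays at 1.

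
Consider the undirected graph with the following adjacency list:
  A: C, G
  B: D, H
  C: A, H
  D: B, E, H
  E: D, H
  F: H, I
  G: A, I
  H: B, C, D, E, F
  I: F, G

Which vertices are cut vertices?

H

Removing H increases the component count from 1 to 2, so H is a cut vertex.
By contrast removing I leaves 1 component; it is not a cut vertex. No other vertex is a cut vertex either.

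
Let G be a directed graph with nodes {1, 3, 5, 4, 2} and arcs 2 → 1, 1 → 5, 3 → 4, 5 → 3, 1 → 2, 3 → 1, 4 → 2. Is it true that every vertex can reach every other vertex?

Yes

From 4 we can reach every vertex (1, 2, 3, 4, 5), and every vertex can reach 4 (1, 2, 3, 4, 5). So the whole graph is one strongly connected component.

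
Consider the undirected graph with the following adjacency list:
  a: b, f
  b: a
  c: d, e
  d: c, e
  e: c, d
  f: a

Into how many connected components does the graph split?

2

Starting from c we can reach c, d, e. That is one component of size 3.
Starting from a we can reach a, b, f. That is one component of size 3.
Total: 2 components.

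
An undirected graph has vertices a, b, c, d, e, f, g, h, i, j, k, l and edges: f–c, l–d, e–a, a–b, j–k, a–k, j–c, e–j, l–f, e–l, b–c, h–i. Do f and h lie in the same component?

No

The component containing f is {a, b, c, d, e, f, j, k, l}, and h is not in it.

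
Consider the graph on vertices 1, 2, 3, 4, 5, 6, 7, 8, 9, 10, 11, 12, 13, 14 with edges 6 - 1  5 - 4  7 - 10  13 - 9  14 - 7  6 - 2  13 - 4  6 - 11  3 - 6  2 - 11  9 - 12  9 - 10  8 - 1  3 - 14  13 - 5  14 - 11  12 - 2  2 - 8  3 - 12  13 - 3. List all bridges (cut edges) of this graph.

The edges on the cycle 13-5-4-13 are not bridges since each lies on that cycle.
Every edge lies on some cycle, so there are no bridges.

none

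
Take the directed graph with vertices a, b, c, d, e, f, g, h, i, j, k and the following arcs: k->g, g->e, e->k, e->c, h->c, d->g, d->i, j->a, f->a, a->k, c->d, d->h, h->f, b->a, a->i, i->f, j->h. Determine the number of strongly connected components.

3

{a, c, d, e, f, g, h, i, k} are all mutually reachable — one SCC of size 9.
{b} is an SCC by itself.
{j} is an SCC by itself.
That gives 3 strongly connected components.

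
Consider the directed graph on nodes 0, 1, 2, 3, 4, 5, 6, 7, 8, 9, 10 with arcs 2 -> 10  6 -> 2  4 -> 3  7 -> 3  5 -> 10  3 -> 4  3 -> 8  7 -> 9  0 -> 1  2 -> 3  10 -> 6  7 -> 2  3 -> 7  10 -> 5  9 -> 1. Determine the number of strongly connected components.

5

{2, 3, 4, 5, 6, 7, 10} are all mutually reachable — one SCC of size 7.
{8} is an SCC by itself.
{9} is an SCC by itself.
{0} is an SCC by itself.
{1} is an SCC by itself.
That gives 5 strongly connected components.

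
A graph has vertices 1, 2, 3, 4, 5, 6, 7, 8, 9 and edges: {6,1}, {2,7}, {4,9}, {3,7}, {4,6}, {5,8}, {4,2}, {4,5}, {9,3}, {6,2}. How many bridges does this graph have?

The edges on the cycle 4-6-2-7-3-9-4 are not bridges since each lies on that cycle.
But removing 4–5 disconnects 4 from 5; removing 1–6 disconnects 1 from 6; removing 8–5 disconnects 8 from 5 — these are bridges.
That makes 3 bridges.

3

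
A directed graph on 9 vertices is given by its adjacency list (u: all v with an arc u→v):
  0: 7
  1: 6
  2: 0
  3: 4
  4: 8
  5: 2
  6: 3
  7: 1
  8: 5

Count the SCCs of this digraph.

1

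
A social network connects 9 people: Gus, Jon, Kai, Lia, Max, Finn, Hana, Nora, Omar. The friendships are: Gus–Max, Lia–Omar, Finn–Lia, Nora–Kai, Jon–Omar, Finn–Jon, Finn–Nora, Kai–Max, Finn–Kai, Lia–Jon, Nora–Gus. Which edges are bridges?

The edges on the cycle Finn-Lia-Omar-Jon-Finn are not bridges since each lies on that cycle.
Every edge lies on some cycle, so there are no bridges.

none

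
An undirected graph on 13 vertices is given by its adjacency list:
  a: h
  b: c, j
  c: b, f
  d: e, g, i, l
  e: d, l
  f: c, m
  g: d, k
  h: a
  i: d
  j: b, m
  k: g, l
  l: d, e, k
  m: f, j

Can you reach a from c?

No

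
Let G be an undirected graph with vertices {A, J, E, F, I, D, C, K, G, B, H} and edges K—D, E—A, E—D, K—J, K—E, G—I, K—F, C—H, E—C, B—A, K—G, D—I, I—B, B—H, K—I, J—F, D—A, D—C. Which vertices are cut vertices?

K

Removing K increases the component count from 1 to 2, so K is a cut vertex.
By contrast removing C leaves 1 component; it is not a cut vertex. No other vertex is a cut vertex either.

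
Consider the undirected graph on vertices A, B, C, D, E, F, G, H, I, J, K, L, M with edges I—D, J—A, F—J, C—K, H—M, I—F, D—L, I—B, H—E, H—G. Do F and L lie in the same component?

From F we can reach A, B, D, F, I, J, L, which includes L.

Yes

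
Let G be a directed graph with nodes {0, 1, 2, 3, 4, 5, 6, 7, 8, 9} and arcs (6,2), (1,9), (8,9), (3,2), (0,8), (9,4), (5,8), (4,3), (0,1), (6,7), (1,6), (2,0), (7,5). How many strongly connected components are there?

{0, 1, 2, 3, 4, 5, 6, 7, 8, 9} are all mutually reachable — one SCC of size 10.
That gives 1 strongly connected component.

1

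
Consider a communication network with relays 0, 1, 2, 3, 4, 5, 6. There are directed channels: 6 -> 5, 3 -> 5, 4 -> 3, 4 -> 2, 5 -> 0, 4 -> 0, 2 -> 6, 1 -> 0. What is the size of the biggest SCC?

1

{1} is an SCC by itself.
{0} is an SCC by itself.
{5} is an SCC by itself.
{2} is an SCC by itself.
{4} is an SCC by itself.
(and 2 more singleton SCCs)
The largest has 1 vertex.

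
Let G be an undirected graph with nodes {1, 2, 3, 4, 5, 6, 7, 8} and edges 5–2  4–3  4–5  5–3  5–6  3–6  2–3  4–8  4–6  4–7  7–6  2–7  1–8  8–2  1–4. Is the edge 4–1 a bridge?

After removing 4–1, the path 4-8-1 still connects them, so the edge is not a bridge.

No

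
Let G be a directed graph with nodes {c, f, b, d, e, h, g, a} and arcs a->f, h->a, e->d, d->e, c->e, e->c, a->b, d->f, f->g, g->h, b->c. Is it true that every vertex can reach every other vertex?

From c we can reach every vertex (a, b, c, d, e, f, g, h), and every vertex can reach c (a, b, c, d, e, f, g, h). So the whole graph is one strongly connected component.

Yes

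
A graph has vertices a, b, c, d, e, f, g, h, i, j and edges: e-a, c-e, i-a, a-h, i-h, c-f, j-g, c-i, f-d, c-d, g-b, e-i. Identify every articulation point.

c, g

Removing c increases the component count from 2 to 3, so c is a cut vertex.
Removing g increases the component count from 2 to 3, so g is a cut vertex.
By contrast removing e leaves 2 components; it is not a cut vertex. No other vertex is a cut vertex either.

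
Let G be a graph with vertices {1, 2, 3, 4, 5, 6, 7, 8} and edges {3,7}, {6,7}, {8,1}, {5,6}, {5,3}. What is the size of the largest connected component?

4

4 is isolated — a component by itself.
2 is isolated — a component by itself.
Starting from 1 we can reach 1, 8. That is one component of size 2.
Starting from 3 we can reach 3, 5, 6, 7. That is one component of size 4.
The largest has 4 vertices.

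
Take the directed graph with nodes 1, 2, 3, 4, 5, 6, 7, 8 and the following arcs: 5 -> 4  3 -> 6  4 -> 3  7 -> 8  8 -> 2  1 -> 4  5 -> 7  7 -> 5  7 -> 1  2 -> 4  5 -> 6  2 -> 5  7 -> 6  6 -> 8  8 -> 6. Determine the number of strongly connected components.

1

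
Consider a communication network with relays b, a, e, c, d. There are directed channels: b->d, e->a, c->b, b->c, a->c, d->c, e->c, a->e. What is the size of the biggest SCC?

3

{b, c, d} are all mutually reachable — one SCC of size 3.
{a, e} are all mutually reachable — one SCC of size 2.
The largest has 3 vertices.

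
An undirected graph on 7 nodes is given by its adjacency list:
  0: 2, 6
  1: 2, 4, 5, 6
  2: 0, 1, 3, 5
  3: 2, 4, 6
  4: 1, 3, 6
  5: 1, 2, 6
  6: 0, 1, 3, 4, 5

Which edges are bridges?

The edges on the cycle 6-1-5-2-0-6 are not bridges since each lies on that cycle.
Every edge lies on some cycle, so there are no bridges.

none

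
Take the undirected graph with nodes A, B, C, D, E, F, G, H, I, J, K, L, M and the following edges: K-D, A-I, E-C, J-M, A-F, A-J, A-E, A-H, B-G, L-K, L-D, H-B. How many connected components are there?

2

Starting from D we can reach D, K, L. That is one component of size 3.
Starting from A we can reach A, B, C, E, F, G, H, I, J, M. That is one component of size 10.
Total: 2 components.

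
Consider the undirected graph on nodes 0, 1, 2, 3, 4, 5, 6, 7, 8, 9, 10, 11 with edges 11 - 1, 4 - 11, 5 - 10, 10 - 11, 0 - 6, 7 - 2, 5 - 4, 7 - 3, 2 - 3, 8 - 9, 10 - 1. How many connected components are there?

4

Starting from 0 we can reach 0, 6. That is one component of size 2.
Starting from 8 we can reach 8, 9. That is one component of size 2.
Starting from 2 we can reach 2, 3, 7. That is one component of size 3.
Starting from 1 we can reach 1, 4, 5, 10, 11. That is one component of size 5.
Total: 4 components.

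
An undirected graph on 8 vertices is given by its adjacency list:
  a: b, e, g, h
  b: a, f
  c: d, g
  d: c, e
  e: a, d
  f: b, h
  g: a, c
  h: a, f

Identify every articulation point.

a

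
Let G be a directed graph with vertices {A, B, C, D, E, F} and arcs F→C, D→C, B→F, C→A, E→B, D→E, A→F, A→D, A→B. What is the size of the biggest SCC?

{A, B, C, D, E, F} are all mutually reachable — one SCC of size 6.
The largest has 6 vertices.

6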